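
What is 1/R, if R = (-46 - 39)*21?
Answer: -1/1785 ≈ -0.00056022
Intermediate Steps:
R = -1785 (R = -85*21 = -1785)
1/R = 1/(-1785) = -1/1785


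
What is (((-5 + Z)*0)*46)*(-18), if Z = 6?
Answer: 0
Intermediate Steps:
(((-5 + Z)*0)*46)*(-18) = (((-5 + 6)*0)*46)*(-18) = ((1*0)*46)*(-18) = (0*46)*(-18) = 0*(-18) = 0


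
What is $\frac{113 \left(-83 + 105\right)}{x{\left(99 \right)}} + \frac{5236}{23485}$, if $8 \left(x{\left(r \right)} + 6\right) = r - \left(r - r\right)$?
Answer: $\frac{6069308}{15555} \approx 390.18$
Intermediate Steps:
$x{\left(r \right)} = -6 + \frac{r}{8}$ ($x{\left(r \right)} = -6 + \frac{r - \left(r - r\right)}{8} = -6 + \frac{r - 0}{8} = -6 + \frac{r + 0}{8} = -6 + \frac{r}{8}$)
$\frac{113 \left(-83 + 105\right)}{x{\left(99 \right)}} + \frac{5236}{23485} = \frac{113 \left(-83 + 105\right)}{-6 + \frac{1}{8} \cdot 99} + \frac{5236}{23485} = \frac{113 \cdot 22}{-6 + \frac{99}{8}} + 5236 \cdot \frac{1}{23485} = \frac{2486}{\frac{51}{8}} + \frac{68}{305} = 2486 \cdot \frac{8}{51} + \frac{68}{305} = \frac{19888}{51} + \frac{68}{305} = \frac{6069308}{15555}$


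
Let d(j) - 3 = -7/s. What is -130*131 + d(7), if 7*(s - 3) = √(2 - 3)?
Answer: -7526963/442 + 49*I/442 ≈ -17029.0 + 0.11086*I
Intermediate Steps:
s = 3 + I/7 (s = 3 + √(2 - 3)/7 = 3 + √(-1)/7 = 3 + I/7 ≈ 3.0 + 0.14286*I)
d(j) = 3 - 343*(3 - I/7)/442 (d(j) = 3 - 7*49*(3 - I/7)/442 = 3 - 343*(3 - I/7)/442)
-130*131 + d(7) = -130*131 + (297/442 + 49*I/442) = -17030 + (297/442 + 49*I/442) = -7526963/442 + 49*I/442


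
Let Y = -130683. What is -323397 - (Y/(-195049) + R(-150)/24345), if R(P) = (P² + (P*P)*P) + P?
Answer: -102332635034738/316564527 ≈ -3.2326e+5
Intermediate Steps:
R(P) = P + P² + P³ (R(P) = (P² + P²*P) + P = (P² + P³) + P = P + P² + P³)
-323397 - (Y/(-195049) + R(-150)/24345) = -323397 - (-130683/(-195049) - 150*(1 - 150 + (-150)²)/24345) = -323397 - (-130683*(-1/195049) - 150*(1 - 150 + 22500)*(1/24345)) = -323397 - (130683/195049 - 150*22351*(1/24345)) = -323397 - (130683/195049 - 3352650*1/24345) = -323397 - (130683/195049 - 223510/1623) = -323397 - 1*(-43383303481/316564527) = -323397 + 43383303481/316564527 = -102332635034738/316564527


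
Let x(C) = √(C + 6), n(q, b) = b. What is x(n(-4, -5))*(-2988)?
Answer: -2988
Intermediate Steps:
x(C) = √(6 + C)
x(n(-4, -5))*(-2988) = √(6 - 5)*(-2988) = √1*(-2988) = 1*(-2988) = -2988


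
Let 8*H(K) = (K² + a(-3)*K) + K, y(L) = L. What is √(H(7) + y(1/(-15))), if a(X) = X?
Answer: √15510/60 ≈ 2.0757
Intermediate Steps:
H(K) = -K/4 + K²/8 (H(K) = ((K² - 3*K) + K)/8 = (K² - 2*K)/8 = -K/4 + K²/8)
√(H(7) + y(1/(-15))) = √((⅛)*7*(-2 + 7) + 1/(-15)) = √((⅛)*7*5 - 1/15) = √(35/8 - 1/15) = √(517/120) = √15510/60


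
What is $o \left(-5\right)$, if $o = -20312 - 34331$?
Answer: $273215$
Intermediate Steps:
$o = -54643$
$o \left(-5\right) = \left(-54643\right) \left(-5\right) = 273215$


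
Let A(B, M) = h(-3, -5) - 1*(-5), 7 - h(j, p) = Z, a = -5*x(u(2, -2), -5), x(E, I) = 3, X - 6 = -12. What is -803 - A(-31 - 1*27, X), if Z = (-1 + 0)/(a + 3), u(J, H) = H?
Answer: -9779/12 ≈ -814.92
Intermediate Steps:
X = -6 (X = 6 - 12 = -6)
a = -15 (a = -5*3 = -15)
Z = 1/12 (Z = (-1 + 0)/(-15 + 3) = -1/(-12) = -1*(-1/12) = 1/12 ≈ 0.083333)
h(j, p) = 83/12 (h(j, p) = 7 - 1*1/12 = 7 - 1/12 = 83/12)
A(B, M) = 143/12 (A(B, M) = 83/12 - 1*(-5) = 83/12 + 5 = 143/12)
-803 - A(-31 - 1*27, X) = -803 - 1*143/12 = -803 - 143/12 = -9779/12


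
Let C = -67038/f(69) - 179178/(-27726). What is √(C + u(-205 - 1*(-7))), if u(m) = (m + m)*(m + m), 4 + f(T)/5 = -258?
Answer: 2*√359289487056198805/3026755 ≈ 396.07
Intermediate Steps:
f(T) = -1310 (f(T) = -20 + 5*(-258) = -20 - 1290 = -1310)
u(m) = 4*m² (u(m) = (2*m)*(2*m) = 4*m²)
C = 174451564/3026755 (C = -67038/(-1310) - 179178/(-27726) = -67038*(-1/1310) - 179178*(-1/27726) = 33519/655 + 29863/4621 = 174451564/3026755 ≈ 57.636)
√(C + u(-205 - 1*(-7))) = √(174451564/3026755 + 4*(-205 - 1*(-7))²) = √(174451564/3026755 + 4*(-205 + 7)²) = √(174451564/3026755 + 4*(-198)²) = √(174451564/3026755 + 4*39204) = √(174451564/3026755 + 156816) = √(474818063644/3026755) = 2*√359289487056198805/3026755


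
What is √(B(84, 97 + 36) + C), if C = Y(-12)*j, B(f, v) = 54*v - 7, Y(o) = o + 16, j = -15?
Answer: √7115 ≈ 84.350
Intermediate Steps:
Y(o) = 16 + o
B(f, v) = -7 + 54*v
C = -60 (C = (16 - 12)*(-15) = 4*(-15) = -60)
√(B(84, 97 + 36) + C) = √((-7 + 54*(97 + 36)) - 60) = √((-7 + 54*133) - 60) = √((-7 + 7182) - 60) = √(7175 - 60) = √7115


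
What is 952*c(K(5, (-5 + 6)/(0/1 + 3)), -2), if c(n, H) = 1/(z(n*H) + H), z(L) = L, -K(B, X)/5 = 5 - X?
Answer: 1428/67 ≈ 21.313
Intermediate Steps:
K(B, X) = -25 + 5*X (K(B, X) = -5*(5 - X) = -25 + 5*X)
c(n, H) = 1/(H + H*n) (c(n, H) = 1/(n*H + H) = 1/(H*n + H) = 1/(H + H*n))
952*c(K(5, (-5 + 6)/(0/1 + 3)), -2) = 952*(1/((-2)*(1 + (-25 + 5*((-5 + 6)/(0/1 + 3)))))) = 952*(-1/(2*(1 + (-25 + 5*(1/(0*1 + 3)))))) = 952*(-1/(2*(1 + (-25 + 5*(1/(0 + 3)))))) = 952*(-1/(2*(1 + (-25 + 5*(1/3))))) = 952*(-1/(2*(1 + (-25 + 5*(1*(⅓)))))) = 952*(-1/(2*(1 + (-25 + 5*(⅓))))) = 952*(-1/(2*(1 + (-25 + 5/3)))) = 952*(-1/(2*(1 - 70/3))) = 952*(-1/(2*(-67/3))) = 952*(-½*(-3/67)) = 952*(3/134) = 1428/67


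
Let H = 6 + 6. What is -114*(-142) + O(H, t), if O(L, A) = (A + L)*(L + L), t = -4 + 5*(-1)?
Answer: 16260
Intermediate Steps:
t = -9 (t = -4 - 5 = -9)
H = 12
O(L, A) = 2*L*(A + L) (O(L, A) = (A + L)*(2*L) = 2*L*(A + L))
-114*(-142) + O(H, t) = -114*(-142) + 2*12*(-9 + 12) = 16188 + 2*12*3 = 16188 + 72 = 16260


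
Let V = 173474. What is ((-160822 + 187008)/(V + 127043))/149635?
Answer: 26186/44967861295 ≈ 5.8233e-7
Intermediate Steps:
((-160822 + 187008)/(V + 127043))/149635 = ((-160822 + 187008)/(173474 + 127043))/149635 = (26186/300517)*(1/149635) = 26186/44967861295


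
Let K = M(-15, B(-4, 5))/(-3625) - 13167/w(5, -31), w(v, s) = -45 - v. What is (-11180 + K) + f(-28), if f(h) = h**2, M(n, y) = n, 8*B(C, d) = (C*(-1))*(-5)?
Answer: -14692351/1450 ≈ -10133.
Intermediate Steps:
B(C, d) = 5*C/8 (B(C, d) = ((C*(-1))*(-5))/8 = (-C*(-5))/8 = (5*C)/8 = 5*C/8)
K = 381849/1450 (K = -15/(-3625) - 13167/(-45 - 1*5) = -15*(-1/3625) - 13167/(-45 - 5) = 3/725 - 13167/(-50) = 3/725 - 13167*(-1/50) = 3/725 + 13167/50 = 381849/1450 ≈ 263.34)
(-11180 + K) + f(-28) = (-11180 + 381849/1450) + (-28)**2 = -15829151/1450 + 784 = -14692351/1450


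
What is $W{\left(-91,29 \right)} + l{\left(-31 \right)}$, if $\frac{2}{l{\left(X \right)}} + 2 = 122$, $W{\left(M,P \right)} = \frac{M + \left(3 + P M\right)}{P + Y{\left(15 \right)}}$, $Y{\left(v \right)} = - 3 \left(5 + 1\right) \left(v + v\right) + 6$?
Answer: $\frac{65}{12} \approx 5.4167$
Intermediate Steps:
$Y{\left(v \right)} = 6 - 36 v$ ($Y{\left(v \right)} = - 3 \cdot 6 \cdot 2 v + 6 = - 3 \cdot 12 v + 6 = - 36 v + 6 = 6 - 36 v$)
$W{\left(M,P \right)} = \frac{3 + M + M P}{-534 + P}$ ($W{\left(M,P \right)} = \frac{M + \left(3 + P M\right)}{P + \left(6 - 540\right)} = \frac{M + \left(3 + M P\right)}{P + \left(6 - 540\right)} = \frac{3 + M + M P}{P - 534} = \frac{3 + M + M P}{-534 + P}$)
$l{\left(X \right)} = \frac{1}{60}$ ($l{\left(X \right)} = \frac{2}{-2 + 122} = \frac{2}{120} = 2 \cdot \frac{1}{120} = \frac{1}{60}$)
$W{\left(-91,29 \right)} + l{\left(-31 \right)} = \frac{3 - 91 - 2639}{-534 + 29} + \frac{1}{60} = \frac{3 - 91 - 2639}{-505} + \frac{1}{60} = \left(- \frac{1}{505}\right) \left(-2727\right) + \frac{1}{60} = \frac{27}{5} + \frac{1}{60} = \frac{65}{12}$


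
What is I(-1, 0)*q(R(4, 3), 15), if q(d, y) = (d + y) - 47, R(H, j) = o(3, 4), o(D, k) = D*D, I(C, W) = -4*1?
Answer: 92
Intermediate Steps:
I(C, W) = -4
o(D, k) = D²
R(H, j) = 9 (R(H, j) = 3² = 9)
q(d, y) = -47 + d + y
I(-1, 0)*q(R(4, 3), 15) = -4*(-47 + 9 + 15) = -4*(-23) = 92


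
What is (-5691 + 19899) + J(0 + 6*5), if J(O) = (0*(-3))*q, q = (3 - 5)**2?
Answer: 14208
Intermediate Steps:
q = 4 (q = (-2)**2 = 4)
J(O) = 0 (J(O) = (0*(-3))*4 = 0*4 = 0)
(-5691 + 19899) + J(0 + 6*5) = (-5691 + 19899) + 0 = 14208 + 0 = 14208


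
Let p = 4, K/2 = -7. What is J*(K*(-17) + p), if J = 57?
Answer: 13794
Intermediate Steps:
K = -14 (K = 2*(-7) = -14)
J*(K*(-17) + p) = 57*(-14*(-17) + 4) = 57*(238 + 4) = 57*242 = 13794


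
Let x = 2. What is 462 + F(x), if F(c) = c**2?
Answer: 466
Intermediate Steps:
462 + F(x) = 462 + 2**2 = 462 + 4 = 466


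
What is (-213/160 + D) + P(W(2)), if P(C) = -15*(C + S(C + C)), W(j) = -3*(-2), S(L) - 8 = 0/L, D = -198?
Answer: -65493/160 ≈ -409.33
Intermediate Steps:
S(L) = 8 (S(L) = 8 + 0/L = 8 + 0 = 8)
W(j) = 6
P(C) = -120 - 15*C (P(C) = -15*(C + 8) = -15*(8 + C) = -120 - 15*C)
(-213/160 + D) + P(W(2)) = (-213/160 - 198) + (-120 - 15*6) = (-213*1/160 - 198) + (-120 - 90) = (-213/160 - 198) - 210 = -31893/160 - 210 = -65493/160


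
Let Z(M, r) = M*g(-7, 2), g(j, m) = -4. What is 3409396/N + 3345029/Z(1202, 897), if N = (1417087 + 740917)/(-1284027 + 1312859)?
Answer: 116351599486815/2593920808 ≈ 44856.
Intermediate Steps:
N = 539501/7208 (N = 2158004/28832 = 2158004*(1/28832) = 539501/7208 ≈ 74.848)
Z(M, r) = -4*M (Z(M, r) = M*(-4) = -4*M)
3409396/N + 3345029/Z(1202, 897) = 3409396/(539501/7208) + 3345029/((-4*1202)) = 3409396*(7208/539501) + 3345029/(-4808) = 24574926368/539501 + 3345029*(-1/4808) = 24574926368/539501 - 3345029/4808 = 116351599486815/2593920808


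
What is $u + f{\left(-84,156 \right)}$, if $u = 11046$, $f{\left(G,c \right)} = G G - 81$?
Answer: $18021$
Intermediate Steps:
$f{\left(G,c \right)} = -81 + G^{2}$ ($f{\left(G,c \right)} = G^{2} - 81 = -81 + G^{2}$)
$u + f{\left(-84,156 \right)} = 11046 - \left(81 - \left(-84\right)^{2}\right) = 11046 + \left(-81 + 7056\right) = 11046 + 6975 = 18021$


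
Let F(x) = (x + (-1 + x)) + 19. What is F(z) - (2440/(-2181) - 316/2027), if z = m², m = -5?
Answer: 306255392/4420887 ≈ 69.275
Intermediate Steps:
z = 25 (z = (-5)² = 25)
F(x) = 18 + 2*x (F(x) = (-1 + 2*x) + 19 = 18 + 2*x)
F(z) - (2440/(-2181) - 316/2027) = (18 + 2*25) - (2440/(-2181) - 316/2027) = (18 + 50) - (2440*(-1/2181) - 316*1/2027) = 68 - (-2440/2181 - 316/2027) = 68 - 1*(-5635076/4420887) = 68 + 5635076/4420887 = 306255392/4420887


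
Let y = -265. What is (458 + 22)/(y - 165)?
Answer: -48/43 ≈ -1.1163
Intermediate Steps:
(458 + 22)/(y - 165) = (458 + 22)/(-265 - 165) = 480/(-430) = 480*(-1/430) = -48/43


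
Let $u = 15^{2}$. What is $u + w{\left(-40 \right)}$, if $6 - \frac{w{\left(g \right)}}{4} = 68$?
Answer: $-23$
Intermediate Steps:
$w{\left(g \right)} = -248$ ($w{\left(g \right)} = 24 - 272 = -248$)
$u = 225$
$u + w{\left(-40 \right)} = 225 - 248 = -23$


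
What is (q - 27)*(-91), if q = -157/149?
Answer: 380380/149 ≈ 2552.9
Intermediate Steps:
q = -157/149 (q = -157*1/149 = -157/149 ≈ -1.0537)
(q - 27)*(-91) = (-157/149 - 27)*(-91) = -4180/149*(-91) = 380380/149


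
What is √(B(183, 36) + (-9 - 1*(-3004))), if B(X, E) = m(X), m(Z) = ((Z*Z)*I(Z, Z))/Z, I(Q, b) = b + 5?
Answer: √37399 ≈ 193.39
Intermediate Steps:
I(Q, b) = 5 + b
m(Z) = Z*(5 + Z) (m(Z) = ((Z*Z)*(5 + Z))/Z = (Z²*(5 + Z))/Z = Z*(5 + Z))
B(X, E) = X*(5 + X)
√(B(183, 36) + (-9 - 1*(-3004))) = √(183*(5 + 183) + (-9 - 1*(-3004))) = √(183*188 + (-9 + 3004)) = √(34404 + 2995) = √37399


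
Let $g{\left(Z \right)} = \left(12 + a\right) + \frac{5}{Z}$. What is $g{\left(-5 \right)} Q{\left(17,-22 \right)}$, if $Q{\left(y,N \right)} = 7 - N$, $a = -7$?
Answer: $116$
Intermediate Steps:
$g{\left(Z \right)} = 5 + \frac{5}{Z}$ ($g{\left(Z \right)} = \left(12 - 7\right) + \frac{5}{Z} = 5 + \frac{5}{Z}$)
$g{\left(-5 \right)} Q{\left(17,-22 \right)} = \left(5 + \frac{5}{-5}\right) \left(7 - -22\right) = \left(5 + 5 \left(- \frac{1}{5}\right)\right) \left(7 + 22\right) = \left(5 - 1\right) 29 = 4 \cdot 29 = 116$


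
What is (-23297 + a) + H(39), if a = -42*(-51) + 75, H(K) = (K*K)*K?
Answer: 38239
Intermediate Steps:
H(K) = K³ (H(K) = K²*K = K³)
a = 2217 (a = 2142 + 75 = 2217)
(-23297 + a) + H(39) = (-23297 + 2217) + 39³ = -21080 + 59319 = 38239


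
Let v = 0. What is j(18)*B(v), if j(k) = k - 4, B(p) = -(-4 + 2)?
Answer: 28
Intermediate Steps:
B(p) = 2 (B(p) = -1*(-2) = 2)
j(k) = -4 + k
j(18)*B(v) = (-4 + 18)*2 = 14*2 = 28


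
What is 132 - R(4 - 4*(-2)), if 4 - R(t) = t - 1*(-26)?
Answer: 166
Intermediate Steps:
R(t) = -22 - t (R(t) = 4 - (t - 1*(-26)) = 4 - (t + 26) = 4 - (26 + t) = 4 + (-26 - t) = -22 - t)
132 - R(4 - 4*(-2)) = 132 - (-22 - (4 - 4*(-2))) = 132 - (-22 - (4 + 8)) = 132 - (-22 - 1*12) = 132 - (-22 - 12) = 132 - 1*(-34) = 132 + 34 = 166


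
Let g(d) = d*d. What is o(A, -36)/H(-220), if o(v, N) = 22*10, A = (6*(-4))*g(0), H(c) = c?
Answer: -1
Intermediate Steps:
g(d) = d²
A = 0 (A = (6*(-4))*0² = -24*0 = 0)
o(v, N) = 220
o(A, -36)/H(-220) = 220/(-220) = 220*(-1/220) = -1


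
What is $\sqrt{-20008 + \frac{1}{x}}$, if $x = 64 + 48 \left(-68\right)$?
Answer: $\frac{i \sqrt{128051202}}{80} \approx 141.45 i$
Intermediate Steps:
$x = -3200$ ($x = 64 - 3264 = -3200$)
$\sqrt{-20008 + \frac{1}{x}} = \sqrt{-20008 + \frac{1}{-3200}} = \sqrt{-20008 - \frac{1}{3200}} = \sqrt{- \frac{64025601}{3200}} = \frac{i \sqrt{128051202}}{80}$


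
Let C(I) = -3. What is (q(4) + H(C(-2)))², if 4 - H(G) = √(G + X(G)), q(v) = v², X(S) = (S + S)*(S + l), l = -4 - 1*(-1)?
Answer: (20 - √33)² ≈ 203.22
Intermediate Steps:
l = -3 (l = -4 + 1 = -3)
X(S) = 2*S*(-3 + S) (X(S) = (S + S)*(S - 3) = (2*S)*(-3 + S) = 2*S*(-3 + S))
H(G) = 4 - √(G + 2*G*(-3 + G))
(q(4) + H(C(-2)))² = (4² + (4 - √(-3*(-5 + 2*(-3)))))² = (16 + (4 - √(-3*(-5 - 6))))² = (16 + (4 - √(-3*(-11))))² = (16 + (4 - √33))² = (20 - √33)²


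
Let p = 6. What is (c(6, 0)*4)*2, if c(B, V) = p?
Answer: 48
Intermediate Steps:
c(B, V) = 6
(c(6, 0)*4)*2 = (6*4)*2 = 24*2 = 48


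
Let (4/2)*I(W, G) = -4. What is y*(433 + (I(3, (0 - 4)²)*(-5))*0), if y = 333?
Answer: 144189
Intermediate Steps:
I(W, G) = -2 (I(W, G) = (½)*(-4) = -2)
y*(433 + (I(3, (0 - 4)²)*(-5))*0) = 333*(433 - 2*(-5)*0) = 333*(433 + 10*0) = 333*(433 + 0) = 333*433 = 144189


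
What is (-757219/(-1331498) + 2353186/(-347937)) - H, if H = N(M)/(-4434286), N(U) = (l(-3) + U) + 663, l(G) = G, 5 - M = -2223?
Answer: -6362083453519480831/1027152287981848518 ≈ -6.1939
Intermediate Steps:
M = 2228 (M = 5 - 1*(-2223) = 5 + 2223 = 2228)
N(U) = 660 + U (N(U) = (-3 + U) + 663 = 660 + U)
H = -1444/2217143 (H = (660 + 2228)/(-4434286) = 2888*(-1/4434286) = -1444/2217143 ≈ -0.00065129)
(-757219/(-1331498) + 2353186/(-347937)) - H = (-757219/(-1331498) + 2353186/(-347937)) - 1*(-1444/2217143) = (-757219*(-1/1331498) + 2353186*(-1/347937)) + 1444/2217143 = (757219/1331498 - 2353186/347937) + 1444/2217143 = -2869797945425/463277419626 + 1444/2217143 = -6362083453519480831/1027152287981848518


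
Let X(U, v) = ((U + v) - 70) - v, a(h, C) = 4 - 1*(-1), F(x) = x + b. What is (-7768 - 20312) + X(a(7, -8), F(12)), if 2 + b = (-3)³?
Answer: -28145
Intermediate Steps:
b = -29 (b = -2 + (-3)³ = -2 - 27 = -29)
F(x) = -29 + x (F(x) = x - 29 = -29 + x)
a(h, C) = 5 (a(h, C) = 4 + 1 = 5)
X(U, v) = -70 + U (X(U, v) = (-70 + U + v) - v = -70 + U)
(-7768 - 20312) + X(a(7, -8), F(12)) = (-7768 - 20312) + (-70 + 5) = -28080 - 65 = -28145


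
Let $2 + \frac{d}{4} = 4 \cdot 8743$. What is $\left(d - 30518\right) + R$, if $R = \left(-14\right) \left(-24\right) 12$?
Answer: $113394$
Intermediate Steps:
$d = 139880$ ($d = -8 + 4 \cdot 4 \cdot 8743 = -8 + 4 \cdot 34972 = -8 + 139888 = 139880$)
$R = 4032$ ($R = 336 \cdot 12 = 4032$)
$\left(d - 30518\right) + R = \left(139880 - 30518\right) + 4032 = 109362 + 4032 = 113394$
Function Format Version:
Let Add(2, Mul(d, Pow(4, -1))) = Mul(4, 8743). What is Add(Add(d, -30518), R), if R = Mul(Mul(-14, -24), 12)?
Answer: 113394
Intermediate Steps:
d = 139880 (d = Add(-8, Mul(4, Mul(4, 8743))) = Add(-8, Mul(4, 34972)) = Add(-8, 139888) = 139880)
R = 4032 (R = Mul(336, 12) = 4032)
Add(Add(d, -30518), R) = Add(Add(139880, -30518), 4032) = Add(109362, 4032) = 113394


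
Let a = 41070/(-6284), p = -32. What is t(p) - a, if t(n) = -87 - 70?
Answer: -472759/3142 ≈ -150.46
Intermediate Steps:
t(n) = -157
a = -20535/3142 (a = 41070*(-1/6284) = -20535/3142 ≈ -6.5356)
t(p) - a = -157 - 1*(-20535/3142) = -157 + 20535/3142 = -472759/3142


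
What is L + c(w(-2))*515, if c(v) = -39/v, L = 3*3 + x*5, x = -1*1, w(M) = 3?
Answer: -6691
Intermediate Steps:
x = -1
L = 4 (L = 3*3 - 1*5 = 9 - 5 = 4)
L + c(w(-2))*515 = 4 - 39/3*515 = 4 - 39*⅓*515 = 4 - 13*515 = 4 - 6695 = -6691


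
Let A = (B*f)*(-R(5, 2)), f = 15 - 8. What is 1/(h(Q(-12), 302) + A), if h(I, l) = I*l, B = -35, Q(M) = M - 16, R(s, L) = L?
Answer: -1/7966 ≈ -0.00012553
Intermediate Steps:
Q(M) = -16 + M
f = 7
A = 490 (A = (-35*7)*(-1*2) = -245*(-2) = 490)
1/(h(Q(-12), 302) + A) = 1/((-16 - 12)*302 + 490) = 1/(-28*302 + 490) = 1/(-8456 + 490) = 1/(-7966) = -1/7966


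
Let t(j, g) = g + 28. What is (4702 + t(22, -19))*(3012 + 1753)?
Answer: 22447915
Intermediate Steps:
t(j, g) = 28 + g
(4702 + t(22, -19))*(3012 + 1753) = (4702 + (28 - 19))*(3012 + 1753) = (4702 + 9)*4765 = 4711*4765 = 22447915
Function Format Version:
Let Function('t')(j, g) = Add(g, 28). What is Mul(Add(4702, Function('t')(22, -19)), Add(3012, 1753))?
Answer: 22447915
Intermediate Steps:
Function('t')(j, g) = Add(28, g)
Mul(Add(4702, Function('t')(22, -19)), Add(3012, 1753)) = Mul(Add(4702, Add(28, -19)), Add(3012, 1753)) = Mul(Add(4702, 9), 4765) = Mul(4711, 4765) = 22447915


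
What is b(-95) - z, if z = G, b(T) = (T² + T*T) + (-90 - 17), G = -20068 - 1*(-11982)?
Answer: 26029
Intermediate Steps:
G = -8086 (G = -20068 + 11982 = -8086)
b(T) = -107 + 2*T² (b(T) = (T² + T²) - 107 = 2*T² - 107 = -107 + 2*T²)
z = -8086
b(-95) - z = (-107 + 2*(-95)²) - 1*(-8086) = (-107 + 2*9025) + 8086 = (-107 + 18050) + 8086 = 17943 + 8086 = 26029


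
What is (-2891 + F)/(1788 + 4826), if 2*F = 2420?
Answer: -1681/6614 ≈ -0.25416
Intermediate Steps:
F = 1210 (F = (½)*2420 = 1210)
(-2891 + F)/(1788 + 4826) = (-2891 + 1210)/(1788 + 4826) = -1681/6614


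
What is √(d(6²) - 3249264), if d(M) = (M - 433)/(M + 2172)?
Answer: I*√990063792642/552 ≈ 1802.6*I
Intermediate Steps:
d(M) = (-433 + M)/(2172 + M)
√(d(6²) - 3249264) = √((-433 + 6²)/(2172 + 6²) - 3249264) = √((-433 + 36)/(2172 + 36) - 3249264) = √(-397/2208 - 3249264) = √(-7174375309/2208) = I*√990063792642/552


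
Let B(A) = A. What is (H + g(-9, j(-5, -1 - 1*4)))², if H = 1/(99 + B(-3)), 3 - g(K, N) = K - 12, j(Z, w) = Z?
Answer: 5313025/9216 ≈ 576.50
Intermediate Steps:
g(K, N) = 15 - K (g(K, N) = 3 - (K - 12) = 3 - (-12 + K) = 3 + (12 - K) = 15 - K)
H = 1/96 (H = 1/(99 - 3) = 1/96 ≈ 0.010417)
(H + g(-9, j(-5, -1 - 1*4)))² = (1/96 + (15 - 1*(-9)))² = (1/96 + (15 + 9))² = (1/96 + 24)² = (2305/96)² = 5313025/9216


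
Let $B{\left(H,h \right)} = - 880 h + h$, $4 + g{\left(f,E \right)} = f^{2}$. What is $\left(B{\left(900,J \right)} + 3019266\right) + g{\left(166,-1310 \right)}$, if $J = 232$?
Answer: $2842890$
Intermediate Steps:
$g{\left(f,E \right)} = -4 + f^{2}$
$B{\left(H,h \right)} = - 879 h$
$\left(B{\left(900,J \right)} + 3019266\right) + g{\left(166,-1310 \right)} = \left(\left(-879\right) 232 + 3019266\right) - \left(4 - 166^{2}\right) = \left(-203928 + 3019266\right) + \left(-4 + 27556\right) = 2815338 + 27552 = 2842890$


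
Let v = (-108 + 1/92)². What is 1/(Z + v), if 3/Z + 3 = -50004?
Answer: 141086416/1645300718061 ≈ 8.5751e-5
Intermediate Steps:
v = 98704225/8464 (v = (-108 + 1/92)² = (-9935/92)² = 98704225/8464 ≈ 11662.)
Z = -1/16669 (Z = 3/(-3 - 50004) = 3/(-50007) = 3*(-1/50007) = -1/16669 ≈ -5.9992e-5)
1/(Z + v) = 1/(-1/16669 + 98704225/8464) = 1/(1645300718061/141086416) = 141086416/1645300718061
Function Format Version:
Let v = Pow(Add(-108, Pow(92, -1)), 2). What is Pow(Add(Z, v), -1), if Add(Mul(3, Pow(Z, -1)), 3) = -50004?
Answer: Rational(141086416, 1645300718061) ≈ 8.5751e-5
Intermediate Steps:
v = Rational(98704225, 8464) (v = Pow(Add(-108, Rational(1, 92)), 2) = Pow(Rational(-9935, 92), 2) = Rational(98704225, 8464) ≈ 11662.)
Z = Rational(-1, 16669) (Z = Mul(3, Pow(Add(-3, -50004), -1)) = Mul(3, Pow(-50007, -1)) = Mul(3, Rational(-1, 50007)) = Rational(-1, 16669) ≈ -5.9992e-5)
Pow(Add(Z, v), -1) = Pow(Add(Rational(-1, 16669), Rational(98704225, 8464)), -1) = Pow(Rational(1645300718061, 141086416), -1) = Rational(141086416, 1645300718061)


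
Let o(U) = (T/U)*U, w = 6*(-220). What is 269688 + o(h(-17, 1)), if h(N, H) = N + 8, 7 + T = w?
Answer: 268361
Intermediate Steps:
w = -1320
T = -1327 (T = -7 - 1320 = -1327)
h(N, H) = 8 + N
o(U) = -1327 (o(U) = (-1327/U)*U = -1327)
269688 + o(h(-17, 1)) = 269688 - 1327 = 268361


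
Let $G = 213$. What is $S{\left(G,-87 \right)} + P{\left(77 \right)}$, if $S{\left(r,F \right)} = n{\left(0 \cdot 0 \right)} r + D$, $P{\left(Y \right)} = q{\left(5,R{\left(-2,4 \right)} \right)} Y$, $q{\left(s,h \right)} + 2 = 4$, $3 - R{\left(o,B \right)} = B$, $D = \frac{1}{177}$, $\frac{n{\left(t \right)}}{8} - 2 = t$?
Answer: $\frac{630475}{177} \approx 3562.0$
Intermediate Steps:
$n{\left(t \right)} = 16 + 8 t$
$D = \frac{1}{177} \approx 0.0056497$
$R{\left(o,B \right)} = 3 - B$
$q{\left(s,h \right)} = 2$ ($q{\left(s,h \right)} = -2 + 4 = 2$)
$P{\left(Y \right)} = 2 Y$
$S{\left(r,F \right)} = \frac{1}{177} + 16 r$ ($S{\left(r,F \right)} = \left(16 + 8 \cdot 0 \cdot 0\right) r + \frac{1}{177} = \left(16 + 8 \cdot 0\right) r + \frac{1}{177} = \left(16 + 0\right) r + \frac{1}{177} = 16 r + \frac{1}{177} = \frac{1}{177} + 16 r$)
$S{\left(G,-87 \right)} + P{\left(77 \right)} = \left(\frac{1}{177} + 16 \cdot 213\right) + 2 \cdot 77 = \left(\frac{1}{177} + 3408\right) + 154 = \frac{603217}{177} + 154 = \frac{630475}{177}$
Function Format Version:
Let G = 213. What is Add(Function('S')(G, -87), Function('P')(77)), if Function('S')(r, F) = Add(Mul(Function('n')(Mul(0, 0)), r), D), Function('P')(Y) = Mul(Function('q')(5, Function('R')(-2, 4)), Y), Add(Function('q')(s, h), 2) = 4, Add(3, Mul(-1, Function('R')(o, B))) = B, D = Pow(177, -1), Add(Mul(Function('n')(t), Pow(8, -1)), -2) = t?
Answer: Rational(630475, 177) ≈ 3562.0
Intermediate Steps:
Function('n')(t) = Add(16, Mul(8, t))
D = Rational(1, 177) ≈ 0.0056497
Function('R')(o, B) = Add(3, Mul(-1, B))
Function('q')(s, h) = 2 (Function('q')(s, h) = Add(-2, 4) = 2)
Function('P')(Y) = Mul(2, Y)
Function('S')(r, F) = Add(Rational(1, 177), Mul(16, r)) (Function('S')(r, F) = Add(Mul(Add(16, Mul(8, Mul(0, 0))), r), Rational(1, 177)) = Add(Mul(Add(16, Mul(8, 0)), r), Rational(1, 177)) = Add(Mul(Add(16, 0), r), Rational(1, 177)) = Add(Mul(16, r), Rational(1, 177)) = Add(Rational(1, 177), Mul(16, r)))
Add(Function('S')(G, -87), Function('P')(77)) = Add(Add(Rational(1, 177), Mul(16, 213)), Mul(2, 77)) = Add(Add(Rational(1, 177), 3408), 154) = Add(Rational(603217, 177), 154) = Rational(630475, 177)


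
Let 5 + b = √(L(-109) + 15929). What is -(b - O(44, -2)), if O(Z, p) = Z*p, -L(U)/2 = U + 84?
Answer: -83 - 29*√19 ≈ -209.41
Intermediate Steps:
L(U) = -168 - 2*U (L(U) = -2*(U + 84) = -2*(84 + U) = -168 - 2*U)
b = -5 + 29*√19 (b = -5 + √((-168 - 2*(-109)) + 15929) = -5 + √((-168 + 218) + 15929) = -5 + √(50 + 15929) = -5 + √15979 = -5 + 29*√19 ≈ 121.41)
-(b - O(44, -2)) = -((-5 + 29*√19) - 44*(-2)) = -((-5 + 29*√19) - 1*(-88)) = -((-5 + 29*√19) + 88) = -(83 + 29*√19) = -83 - 29*√19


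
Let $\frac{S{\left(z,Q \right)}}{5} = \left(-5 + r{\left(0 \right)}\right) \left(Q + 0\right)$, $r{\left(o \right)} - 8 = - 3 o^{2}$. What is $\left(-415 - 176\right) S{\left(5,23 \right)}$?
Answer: $-203895$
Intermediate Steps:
$r{\left(o \right)} = 8 - 3 o^{2}$
$S{\left(z,Q \right)} = 15 Q$ ($S{\left(z,Q \right)} = 5 \left(-5 + \left(8 - 3 \cdot 0^{2}\right)\right) \left(Q + 0\right) = 5 \left(-5 + \left(8 - 0\right)\right) Q = 5 \left(-5 + \left(8 + 0\right)\right) Q = 5 \left(-5 + 8\right) Q = 5 \cdot 3 Q = 15 Q$)
$\left(-415 - 176\right) S{\left(5,23 \right)} = \left(-415 - 176\right) 15 \cdot 23 = \left(-415 - 176\right) 345 = \left(-591\right) 345 = -203895$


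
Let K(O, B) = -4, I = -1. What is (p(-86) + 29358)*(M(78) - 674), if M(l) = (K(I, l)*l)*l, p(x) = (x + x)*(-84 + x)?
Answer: -1465535980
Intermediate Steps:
p(x) = 2*x*(-84 + x) (p(x) = (2*x)*(-84 + x) = 2*x*(-84 + x))
M(l) = -4*l² (M(l) = (-4*l)*l = -4*l²)
(p(-86) + 29358)*(M(78) - 674) = (2*(-86)*(-84 - 86) + 29358)*(-4*78² - 674) = (2*(-86)*(-170) + 29358)*(-4*6084 - 674) = (29240 + 29358)*(-24336 - 674) = 58598*(-25010) = -1465535980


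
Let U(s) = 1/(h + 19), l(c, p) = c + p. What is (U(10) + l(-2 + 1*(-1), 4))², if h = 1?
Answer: 441/400 ≈ 1.1025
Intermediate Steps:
U(s) = 1/20 (U(s) = 1/(1 + 19) = 1/20)
(U(10) + l(-2 + 1*(-1), 4))² = (1/20 + ((-2 + 1*(-1)) + 4))² = (1/20 + ((-2 - 1) + 4))² = (1/20 + (-3 + 4))² = (1/20 + 1)² = (21/20)² = 441/400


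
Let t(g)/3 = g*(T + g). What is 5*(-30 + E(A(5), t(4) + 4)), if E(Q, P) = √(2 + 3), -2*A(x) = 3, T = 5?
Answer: -150 + 5*√5 ≈ -138.82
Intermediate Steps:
t(g) = 3*g*(5 + g) (t(g) = 3*(g*(5 + g)) = 3*g*(5 + g))
A(x) = -3/2 (A(x) = -½*3 = -3/2)
E(Q, P) = √5
5*(-30 + E(A(5), t(4) + 4)) = 5*(-30 + √5) = -150 + 5*√5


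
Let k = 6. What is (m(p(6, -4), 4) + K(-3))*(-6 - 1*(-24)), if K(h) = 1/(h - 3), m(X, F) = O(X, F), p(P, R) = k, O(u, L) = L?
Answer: 69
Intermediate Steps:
p(P, R) = 6
m(X, F) = F
K(h) = 1/(-3 + h)
(m(p(6, -4), 4) + K(-3))*(-6 - 1*(-24)) = (4 + 1/(-3 - 3))*(-6 - 1*(-24)) = (4 + 1/(-6))*(-6 + 24) = (4 - ⅙)*18 = (23/6)*18 = 69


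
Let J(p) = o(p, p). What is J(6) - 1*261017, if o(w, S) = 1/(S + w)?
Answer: -3132203/12 ≈ -2.6102e+5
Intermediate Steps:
J(p) = 1/(2*p) (J(p) = 1/(p + p) = 1/(2*p))
J(6) - 1*261017 = (1/2)/6 - 1*261017 = (1/2)*(1/6) - 261017 = 1/12 - 261017 = -3132203/12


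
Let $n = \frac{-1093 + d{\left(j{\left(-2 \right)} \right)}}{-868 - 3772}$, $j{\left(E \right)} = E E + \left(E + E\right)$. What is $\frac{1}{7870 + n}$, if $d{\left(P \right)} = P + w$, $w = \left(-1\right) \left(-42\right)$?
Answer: $\frac{4640}{36517851} \approx 0.00012706$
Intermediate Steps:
$w = 42$
$j{\left(E \right)} = E^{2} + 2 E$
$d{\left(P \right)} = 42 + P$ ($d{\left(P \right)} = P + 42 = 42 + P$)
$n = \frac{1051}{4640}$ ($n = \frac{-1093 + \left(42 - 2 \left(2 - 2\right)\right)}{-868 - 3772} = \frac{-1093 + \left(42 - 0\right)}{-4640} = \left(-1093 + \left(42 + 0\right)\right) \left(- \frac{1}{4640}\right) = \left(-1093 + 42\right) \left(- \frac{1}{4640}\right) = \left(-1051\right) \left(- \frac{1}{4640}\right) = \frac{1051}{4640} \approx 0.22651$)
$\frac{1}{7870 + n} = \frac{1}{7870 + \frac{1051}{4640}} = \frac{1}{\frac{36517851}{4640}} = \frac{4640}{36517851}$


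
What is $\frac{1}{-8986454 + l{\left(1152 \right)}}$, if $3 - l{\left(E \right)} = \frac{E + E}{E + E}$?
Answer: $- \frac{1}{8986452} \approx -1.1128 \cdot 10^{-7}$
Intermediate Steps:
$l{\left(E \right)} = 2$ ($l{\left(E \right)} = 3 - \frac{E + E}{E + E} = 3 - \frac{2 E}{2 E} = 3 - 2 E \frac{1}{2 E} = 3 - 1 = 2$)
$\frac{1}{-8986454 + l{\left(1152 \right)}} = \frac{1}{-8986454 + 2} = \frac{1}{-8986452} = - \frac{1}{8986452}$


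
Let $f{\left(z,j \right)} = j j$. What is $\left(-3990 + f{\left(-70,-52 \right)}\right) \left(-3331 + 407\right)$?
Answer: $3760264$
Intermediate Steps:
$f{\left(z,j \right)} = j^{2}$
$\left(-3990 + f{\left(-70,-52 \right)}\right) \left(-3331 + 407\right) = \left(-3990 + \left(-52\right)^{2}\right) \left(-3331 + 407\right) = \left(-3990 + 2704\right) \left(-2924\right) = \left(-1286\right) \left(-2924\right) = 3760264$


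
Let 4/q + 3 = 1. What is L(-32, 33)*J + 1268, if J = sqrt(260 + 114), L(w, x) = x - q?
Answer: 1268 + 35*sqrt(374) ≈ 1944.9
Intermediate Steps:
q = -2 (q = 4/(-3 + 1) = 4/(-2) = 4*(-1/2) = -2)
L(w, x) = 2 + x (L(w, x) = x - 1*(-2) = x + 2 = 2 + x)
J = sqrt(374) ≈ 19.339
L(-32, 33)*J + 1268 = (2 + 33)*sqrt(374) + 1268 = 35*sqrt(374) + 1268 = 1268 + 35*sqrt(374)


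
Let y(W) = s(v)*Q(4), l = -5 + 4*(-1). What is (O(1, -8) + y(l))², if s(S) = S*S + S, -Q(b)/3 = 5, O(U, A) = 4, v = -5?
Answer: 87616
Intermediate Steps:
l = -9 (l = -5 - 4 = -9)
Q(b) = -15 (Q(b) = -3*5 = -15)
s(S) = S + S² (s(S) = S² + S = S + S²)
y(W) = -300 (y(W) = -5*(1 - 5)*(-15) = -5*(-4)*(-15) = 20*(-15) = -300)
(O(1, -8) + y(l))² = (4 - 300)² = (-296)² = 87616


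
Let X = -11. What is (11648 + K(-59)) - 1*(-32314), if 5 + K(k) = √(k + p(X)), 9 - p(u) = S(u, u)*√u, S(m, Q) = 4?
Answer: 43957 + √(-50 - 4*I*√11) ≈ 43958.0 - 7.132*I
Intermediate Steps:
p(u) = 9 - 4*√u
K(k) = -5 + √(9 + k - 4*I*√11) (K(k) = -5 + √(k + (9 - 4*I*√11)) = -5 + √(9 + k - 4*I*√11))
(11648 + K(-59)) - 1*(-32314) = (11648 + (-5 + √(9 - 59 - 4*I*√11))) - 1*(-32314) = (11648 + (-5 + √(-50 - 4*I*√11))) + 32314 = (11643 + √(-50 - 4*I*√11)) + 32314 = 43957 + √(-50 - 4*I*√11)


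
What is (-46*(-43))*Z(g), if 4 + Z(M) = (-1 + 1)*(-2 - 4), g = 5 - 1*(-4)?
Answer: -7912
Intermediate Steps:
g = 9 (g = 5 + 4 = 9)
Z(M) = -4 (Z(M) = -4 + (-1 + 1)*(-2 - 4) = -4 + 0*(-6) = -4 + 0 = -4)
(-46*(-43))*Z(g) = -46*(-43)*(-4) = 1978*(-4) = -7912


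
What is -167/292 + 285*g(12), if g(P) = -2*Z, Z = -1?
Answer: 166273/292 ≈ 569.43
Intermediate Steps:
g(P) = 2 (g(P) = -2*(-1) = 2)
-167/292 + 285*g(12) = -167/292 + 285*2 = -167*1/292 + 570 = -167/292 + 570 = 166273/292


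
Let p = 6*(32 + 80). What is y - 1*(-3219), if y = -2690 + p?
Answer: 1201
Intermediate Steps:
p = 672 (p = 6*112 = 672)
y = -2018 (y = -2690 + 672 = -2018)
y - 1*(-3219) = -2018 - 1*(-3219) = -2018 + 3219 = 1201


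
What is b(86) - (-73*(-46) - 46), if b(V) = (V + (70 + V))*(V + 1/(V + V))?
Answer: 1505121/86 ≈ 17501.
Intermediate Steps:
b(V) = (70 + 2*V)*(V + 1/(2*V))
b(86) - (-73*(-46) - 46) = (1 + 2*86² + 35/86 + 70*86) - (-73*(-46) - 46) = (1 + 2*7396 + 35*(1/86) + 6020) - (3358 - 46) = (1 + 14792 + 35/86 + 6020) - 1*3312 = 1789953/86 - 3312 = 1505121/86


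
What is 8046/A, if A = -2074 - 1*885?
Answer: -8046/2959 ≈ -2.7192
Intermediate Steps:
A = -2959 (A = -2074 - 885 = -2959)
8046/A = 8046/(-2959) = 8046*(-1/2959) = -8046/2959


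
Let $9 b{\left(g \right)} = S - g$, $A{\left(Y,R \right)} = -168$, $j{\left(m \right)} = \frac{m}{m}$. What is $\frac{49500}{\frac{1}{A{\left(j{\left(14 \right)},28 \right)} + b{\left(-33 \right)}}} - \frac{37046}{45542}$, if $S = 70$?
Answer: $- \frac{176463883023}{22771} \approx -7.7495 \cdot 10^{6}$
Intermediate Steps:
$j{\left(m \right)} = 1$
$b{\left(g \right)} = \frac{70}{9} - \frac{g}{9}$ ($b{\left(g \right)} = \frac{70 - g}{9} = \frac{70}{9} - \frac{g}{9}$)
$\frac{49500}{\frac{1}{A{\left(j{\left(14 \right)},28 \right)} + b{\left(-33 \right)}}} - \frac{37046}{45542} = \frac{49500}{\frac{1}{-168 + \left(\frac{70}{9} - - \frac{11}{3}\right)}} - \frac{37046}{45542} = \frac{49500}{\frac{1}{-168 + \left(\frac{70}{9} + \frac{11}{3}\right)}} - \frac{18523}{22771} = \frac{49500}{\frac{1}{-168 + \frac{103}{9}}} - \frac{18523}{22771} = \frac{49500}{\frac{1}{- \frac{1409}{9}}} - \frac{18523}{22771} = \frac{49500}{- \frac{9}{1409}} - \frac{18523}{22771} = 49500 \left(- \frac{1409}{9}\right) - \frac{18523}{22771} = -7749500 - \frac{18523}{22771} = - \frac{176463883023}{22771}$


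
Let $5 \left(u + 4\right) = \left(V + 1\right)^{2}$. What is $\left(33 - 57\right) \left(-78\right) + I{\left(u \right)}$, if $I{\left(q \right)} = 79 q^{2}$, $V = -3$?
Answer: $\frac{67024}{25} \approx 2681.0$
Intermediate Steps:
$u = - \frac{16}{5}$ ($u = -4 + \frac{\left(-3 + 1\right)^{2}}{5} = -4 + \frac{\left(-2\right)^{2}}{5} = -4 + \frac{1}{5} \cdot 4 = -4 + \frac{4}{5} = - \frac{16}{5} \approx -3.2$)
$\left(33 - 57\right) \left(-78\right) + I{\left(u \right)} = \left(33 - 57\right) \left(-78\right) + 79 \left(- \frac{16}{5}\right)^{2} = \left(-24\right) \left(-78\right) + 79 \cdot \frac{256}{25} = 1872 + \frac{20224}{25} = \frac{67024}{25}$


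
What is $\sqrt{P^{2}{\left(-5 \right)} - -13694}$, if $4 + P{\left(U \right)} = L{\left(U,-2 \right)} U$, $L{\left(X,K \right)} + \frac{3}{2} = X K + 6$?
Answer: $\frac{\sqrt{78185}}{2} \approx 139.81$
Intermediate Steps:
$L{\left(X,K \right)} = \frac{9}{2} + K X$ ($L{\left(X,K \right)} = - \frac{3}{2} + \left(X K + 6\right) = - \frac{3}{2} + \left(K X + 6\right) = - \frac{3}{2} + \left(6 + K X\right) = \frac{9}{2} + K X$)
$P{\left(U \right)} = -4 + U \left(\frac{9}{2} - 2 U\right)$ ($P{\left(U \right)} = -4 + \left(\frac{9}{2} - 2 U\right) U = -4 + U \left(\frac{9}{2} - 2 U\right)$)
$\sqrt{P^{2}{\left(-5 \right)} - -13694} = \sqrt{\left(-4 - - \frac{5 \left(-9 + 4 \left(-5\right)\right)}{2}\right)^{2} - -13694} = \sqrt{\left(-4 - - \frac{5 \left(-9 - 20\right)}{2}\right)^{2} + 13694} = \sqrt{\left(-4 - \left(- \frac{5}{2}\right) \left(-29\right)\right)^{2} + 13694} = \sqrt{\left(-4 - \frac{145}{2}\right)^{2} + 13694} = \sqrt{\left(- \frac{153}{2}\right)^{2} + 13694} = \sqrt{\frac{23409}{4} + 13694} = \sqrt{\frac{78185}{4}} = \frac{\sqrt{78185}}{2}$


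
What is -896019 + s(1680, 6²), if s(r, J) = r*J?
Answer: -835539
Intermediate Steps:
s(r, J) = J*r
-896019 + s(1680, 6²) = -896019 + 6²*1680 = -896019 + 36*1680 = -896019 + 60480 = -835539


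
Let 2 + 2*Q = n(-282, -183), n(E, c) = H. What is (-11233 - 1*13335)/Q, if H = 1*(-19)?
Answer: 49136/21 ≈ 2339.8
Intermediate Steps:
H = -19
n(E, c) = -19
Q = -21/2 (Q = -1 + (½)*(-19) = -1 - 19/2 = -21/2 ≈ -10.500)
(-11233 - 1*13335)/Q = (-11233 - 1*13335)/(-21/2) = (-11233 - 13335)*(-2/21) = -24568*(-2/21) = 49136/21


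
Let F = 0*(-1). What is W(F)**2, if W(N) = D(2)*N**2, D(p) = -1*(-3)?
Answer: 0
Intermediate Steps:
F = 0
D(p) = 3
W(N) = 3*N**2
W(F)**2 = (3*0**2)**2 = (3*0)**2 = 0**2 = 0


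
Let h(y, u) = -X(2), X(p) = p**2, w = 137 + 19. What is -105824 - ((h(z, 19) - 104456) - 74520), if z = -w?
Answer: 73156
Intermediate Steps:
w = 156
z = -156 (z = -1*156 = -156)
h(y, u) = -4 (h(y, u) = -1*2**2 = -1*4 = -4)
-105824 - ((h(z, 19) - 104456) - 74520) = -105824 - ((-4 - 104456) - 74520) = -105824 - (-104460 - 74520) = -105824 - 1*(-178980) = -105824 + 178980 = 73156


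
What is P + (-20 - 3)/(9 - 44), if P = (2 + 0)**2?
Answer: 163/35 ≈ 4.6571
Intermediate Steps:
P = 4 (P = 2**2 = 4)
P + (-20 - 3)/(9 - 44) = 4 + (-20 - 3)/(9 - 44) = 4 - 23/(-35) = 4 - 1/35*(-23) = 4 + 23/35 = 163/35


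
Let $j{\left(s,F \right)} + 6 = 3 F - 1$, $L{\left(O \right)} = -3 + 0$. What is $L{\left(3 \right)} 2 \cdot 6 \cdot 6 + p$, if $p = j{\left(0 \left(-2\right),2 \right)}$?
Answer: $-217$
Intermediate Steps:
$L{\left(O \right)} = -3$
$j{\left(s,F \right)} = -7 + 3 F$ ($j{\left(s,F \right)} = -6 + \left(3 F - 1\right) = -6 + \left(-1 + 3 F\right) = -7 + 3 F$)
$p = -1$ ($p = -7 + 3 \cdot 2 = -7 + 6 = -1$)
$L{\left(3 \right)} 2 \cdot 6 \cdot 6 + p = \left(-3\right) 2 \cdot 6 \cdot 6 - 1 = \left(-6\right) 6 \cdot 6 - 1 = \left(-36\right) 6 - 1 = -216 - 1 = -217$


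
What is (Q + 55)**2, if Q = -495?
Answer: 193600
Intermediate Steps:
(Q + 55)**2 = (-495 + 55)**2 = (-440)**2 = 193600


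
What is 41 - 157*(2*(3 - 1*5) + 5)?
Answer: -116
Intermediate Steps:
41 - 157*(2*(3 - 1*5) + 5) = 41 - 157*(2*(3 - 5) + 5) = 41 - 157*(2*(-2) + 5) = 41 - 157*(-4 + 5) = 41 - 157*1 = 41 - 157 = -116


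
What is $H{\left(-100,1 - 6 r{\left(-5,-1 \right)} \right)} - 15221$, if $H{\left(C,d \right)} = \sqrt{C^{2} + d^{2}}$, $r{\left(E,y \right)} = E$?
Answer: $-15221 + \sqrt{10961} \approx -15116.0$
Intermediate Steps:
$H{\left(-100,1 - 6 r{\left(-5,-1 \right)} \right)} - 15221 = \sqrt{\left(-100\right)^{2} + \left(1 - -30\right)^{2}} - 15221 = \sqrt{10000 + \left(1 + 30\right)^{2}} - 15221 = \sqrt{10000 + 31^{2}} - 15221 = \sqrt{10000 + 961} - 15221 = \sqrt{10961} - 15221 = -15221 + \sqrt{10961}$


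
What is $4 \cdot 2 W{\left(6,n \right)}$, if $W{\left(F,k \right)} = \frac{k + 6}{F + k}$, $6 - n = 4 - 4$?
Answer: $8$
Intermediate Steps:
$n = 6$ ($n = 6 - \left(4 - 4\right) = 6 - 0 = 6 + 0 = 6$)
$W{\left(F,k \right)} = \frac{6 + k}{F + k}$
$4 \cdot 2 W{\left(6,n \right)} = 4 \cdot 2 \frac{6 + 6}{6 + 6} = 8 \cdot \frac{1}{12} \cdot 12 = 8 \cdot 1 = 8$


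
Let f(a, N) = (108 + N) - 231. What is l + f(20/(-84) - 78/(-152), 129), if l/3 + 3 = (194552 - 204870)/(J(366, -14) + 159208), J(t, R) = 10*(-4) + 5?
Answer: -72639/22739 ≈ -3.1945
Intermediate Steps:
J(t, R) = -35 (J(t, R) = -40 + 5 = -35)
f(a, N) = -123 + N
l = -209073/22739 (l = -9 + 3*((194552 - 204870)/(-35 + 159208)) = -9 + 3*(-10318/159173) = -9 + 3*(-10318*1/159173) = -9 + 3*(-1474/22739) = -9 - 4422/22739 = -209073/22739 ≈ -9.1945)
l + f(20/(-84) - 78/(-152), 129) = -209073/22739 + (-123 + 129) = -209073/22739 + 6 = -72639/22739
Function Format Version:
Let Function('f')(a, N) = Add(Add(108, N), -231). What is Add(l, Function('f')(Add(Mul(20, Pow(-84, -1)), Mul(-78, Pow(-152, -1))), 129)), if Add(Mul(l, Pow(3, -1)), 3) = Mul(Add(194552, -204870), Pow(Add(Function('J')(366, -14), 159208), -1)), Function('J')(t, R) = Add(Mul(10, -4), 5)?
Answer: Rational(-72639, 22739) ≈ -3.1945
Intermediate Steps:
Function('J')(t, R) = -35 (Function('J')(t, R) = Add(-40, 5) = -35)
Function('f')(a, N) = Add(-123, N)
l = Rational(-209073, 22739) (l = Add(-9, Mul(3, Mul(Add(194552, -204870), Pow(Add(-35, 159208), -1)))) = Add(-9, Mul(3, Mul(-10318, Pow(159173, -1)))) = Add(-9, Mul(3, Mul(-10318, Rational(1, 159173)))) = Add(-9, Mul(3, Rational(-1474, 22739))) = Add(-9, Rational(-4422, 22739)) = Rational(-209073, 22739) ≈ -9.1945)
Add(l, Function('f')(Add(Mul(20, Pow(-84, -1)), Mul(-78, Pow(-152, -1))), 129)) = Add(Rational(-209073, 22739), Add(-123, 129)) = Add(Rational(-209073, 22739), 6) = Rational(-72639, 22739)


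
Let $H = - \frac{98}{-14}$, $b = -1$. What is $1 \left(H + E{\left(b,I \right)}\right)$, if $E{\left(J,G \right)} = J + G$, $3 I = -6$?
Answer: $4$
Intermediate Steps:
$I = -2$ ($I = \frac{1}{3} \left(-6\right) = -2$)
$E{\left(J,G \right)} = G + J$
$H = 7$ ($H = \left(-98\right) \left(- \frac{1}{14}\right) = 7$)
$1 \left(H + E{\left(b,I \right)}\right) = 1 \left(7 - 3\right) = 1 \cdot 4 = 4$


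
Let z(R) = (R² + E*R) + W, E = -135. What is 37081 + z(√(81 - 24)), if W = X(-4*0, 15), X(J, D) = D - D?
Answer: 37138 - 135*√57 ≈ 36119.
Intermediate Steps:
X(J, D) = 0
W = 0
z(R) = R² - 135*R (z(R) = (R² - 135*R) + 0 = R² - 135*R)
37081 + z(√(81 - 24)) = 37081 + √(81 - 24)*(-135 + √(81 - 24)) = 37081 + √57*(-135 + √57)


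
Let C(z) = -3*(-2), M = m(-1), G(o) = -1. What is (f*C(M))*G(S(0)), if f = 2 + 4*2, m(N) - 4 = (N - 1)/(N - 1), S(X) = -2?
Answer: -60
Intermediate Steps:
m(N) = 5 (m(N) = 4 + (N - 1)/(N - 1) = 4 + (-1 + N)/(-1 + N) = 4 + 1 = 5)
f = 10 (f = 2 + 8 = 10)
M = 5
C(z) = 6
(f*C(M))*G(S(0)) = (10*6)*(-1) = 60*(-1) = -60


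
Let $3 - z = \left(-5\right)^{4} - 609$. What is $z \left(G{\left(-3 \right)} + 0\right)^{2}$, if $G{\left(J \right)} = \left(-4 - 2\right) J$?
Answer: $-4212$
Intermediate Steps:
$z = -13$ ($z = 3 - \left(\left(-5\right)^{4} - 609\right) = 3 - \left(625 - 609\right) = 3 - 16 = -13$)
$G{\left(J \right)} = - 6 J$
$z \left(G{\left(-3 \right)} + 0\right)^{2} = - 13 \left(\left(-6\right) \left(-3\right) + 0\right)^{2} = - 13 \left(18 + 0\right)^{2} = - 13 \cdot 18^{2} = \left(-13\right) 324 = -4212$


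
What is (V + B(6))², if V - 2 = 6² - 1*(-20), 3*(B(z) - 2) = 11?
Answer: 36481/9 ≈ 4053.4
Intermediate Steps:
B(z) = 17/3 (B(z) = 2 + (⅓)*11 = 2 + 11/3 = 17/3)
V = 58 (V = 2 + (6² - 1*(-20)) = 2 + (36 + 20) = 2 + 56 = 58)
(V + B(6))² = (58 + 17/3)² = (191/3)² = 36481/9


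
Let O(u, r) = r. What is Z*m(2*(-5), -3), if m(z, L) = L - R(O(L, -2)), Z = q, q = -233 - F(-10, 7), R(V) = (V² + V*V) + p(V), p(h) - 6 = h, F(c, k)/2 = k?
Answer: 3705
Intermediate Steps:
F(c, k) = 2*k
p(h) = 6 + h
R(V) = 6 + V + 2*V² (R(V) = (V² + V*V) + (6 + V) = (V² + V²) + (6 + V) = 2*V² + (6 + V) = 6 + V + 2*V²)
q = -247 (q = -233 - 2*7 = -233 - 1*14 = -233 - 14 = -247)
Z = -247
m(z, L) = -12 + L (m(z, L) = L - (6 - 2 + 2*(-2)²) = L - (6 - 2 + 2*4) = L - (6 - 2 + 8) = L - 1*12 = L - 12 = -12 + L)
Z*m(2*(-5), -3) = -247*(-12 - 3) = -247*(-15) = 3705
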